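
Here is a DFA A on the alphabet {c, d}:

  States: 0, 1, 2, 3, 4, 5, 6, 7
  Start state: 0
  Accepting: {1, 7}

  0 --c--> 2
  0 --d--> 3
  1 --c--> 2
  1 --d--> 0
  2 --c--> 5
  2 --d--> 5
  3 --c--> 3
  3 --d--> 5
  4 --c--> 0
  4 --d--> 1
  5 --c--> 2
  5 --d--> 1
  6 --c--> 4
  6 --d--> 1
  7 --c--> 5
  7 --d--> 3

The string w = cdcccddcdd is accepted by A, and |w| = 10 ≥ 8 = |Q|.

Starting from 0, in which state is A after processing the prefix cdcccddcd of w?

Run of A on the first 9 characters of w = c d c c c d d c d:
  step 0: 0  (start)
  step 1: 2  (read c: 0→2)
  step 2: 5  (read d: 2→5)
  step 3: 2  (read c: 5→2)
  step 4: 5  (read c: 2→5)
  step 5: 2  (read c: 5→2)
  step 6: 5  (read d: 2→5)
  step 7: 1  (read d: 5→1)
  step 8: 2  (read c: 1→2)
  step 9: 5  (read d: 2→5)

After reading 9 characters, A is in state 5.

5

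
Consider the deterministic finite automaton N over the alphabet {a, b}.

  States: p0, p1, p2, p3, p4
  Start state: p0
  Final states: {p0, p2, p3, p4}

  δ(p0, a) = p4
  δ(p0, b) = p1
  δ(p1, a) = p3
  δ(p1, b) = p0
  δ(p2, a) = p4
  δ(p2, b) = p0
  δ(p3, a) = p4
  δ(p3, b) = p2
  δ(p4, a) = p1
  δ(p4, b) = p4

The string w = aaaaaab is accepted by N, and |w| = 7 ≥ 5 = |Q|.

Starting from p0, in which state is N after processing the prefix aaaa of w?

State sequence: p0 -a-> p4 -a-> p1 -a-> p3 -a-> p4

After reading 4 characters, N is in state p4.

p4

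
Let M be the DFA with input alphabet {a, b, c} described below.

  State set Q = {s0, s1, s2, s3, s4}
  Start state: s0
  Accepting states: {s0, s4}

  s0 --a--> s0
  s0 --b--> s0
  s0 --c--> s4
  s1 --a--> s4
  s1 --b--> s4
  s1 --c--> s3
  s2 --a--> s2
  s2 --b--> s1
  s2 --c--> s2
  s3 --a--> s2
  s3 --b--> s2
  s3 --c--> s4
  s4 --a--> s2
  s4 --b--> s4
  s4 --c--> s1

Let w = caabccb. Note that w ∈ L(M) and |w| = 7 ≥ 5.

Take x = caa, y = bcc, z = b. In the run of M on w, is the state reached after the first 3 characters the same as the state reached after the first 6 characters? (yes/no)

Run of M on the first 6 characters of w = c a a b c c:
  step 0: s0  (start)
  step 1: s4  (read c: s0→s4)
  step 2: s2  (read a: s4→s2)
  step 3: s2  (read a: s2→s2)
  step 4: s1  (read b: s2→s1)
  step 5: s3  (read c: s1→s3)
  step 6: s4  (read c: s3→s4)

After x (step 3): s2. After xy (step 6): s4.
They differ (s2 ≠ s4), so y is not a cycle from the state after x; this split is not the one the pumping-lemma construction produces, and pumping y need not keep the string in L(M).

no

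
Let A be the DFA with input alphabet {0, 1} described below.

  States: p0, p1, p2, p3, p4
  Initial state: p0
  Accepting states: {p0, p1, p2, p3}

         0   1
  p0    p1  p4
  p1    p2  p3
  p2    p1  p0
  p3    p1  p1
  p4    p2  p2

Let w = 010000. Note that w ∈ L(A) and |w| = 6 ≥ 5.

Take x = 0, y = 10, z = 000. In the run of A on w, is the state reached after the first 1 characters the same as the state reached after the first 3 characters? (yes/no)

yes

Run of A on the first 3 characters of w = 0 1 0:
  step 0: p0  (start)
  step 1: p1  (read 0: p0→p1)
  step 2: p3  (read 1: p1→p3)
  step 3: p1  (read 0: p3→p1)

After x (step 1): p1. After xy (step 3): p1.
They match, so y = 10 drives A around a cycle from p1 back to itself; pumping y any number of times keeps A in p1 before reading z, and xyⁱz ∈ L(A) for every i ≥ 0.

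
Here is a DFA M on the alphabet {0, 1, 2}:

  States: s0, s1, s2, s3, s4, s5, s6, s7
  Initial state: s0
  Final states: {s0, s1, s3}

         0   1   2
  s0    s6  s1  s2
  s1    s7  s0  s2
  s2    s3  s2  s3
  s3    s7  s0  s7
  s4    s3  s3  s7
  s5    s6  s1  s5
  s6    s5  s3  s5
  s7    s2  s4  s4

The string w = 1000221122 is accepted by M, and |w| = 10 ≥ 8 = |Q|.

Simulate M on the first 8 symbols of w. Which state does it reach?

State sequence: s0 -1-> s1 -0-> s7 -0-> s2 -0-> s3 -2-> s7 -2-> s4 -1-> s3 -1-> s0

After reading 8 characters, M is in state s0.

s0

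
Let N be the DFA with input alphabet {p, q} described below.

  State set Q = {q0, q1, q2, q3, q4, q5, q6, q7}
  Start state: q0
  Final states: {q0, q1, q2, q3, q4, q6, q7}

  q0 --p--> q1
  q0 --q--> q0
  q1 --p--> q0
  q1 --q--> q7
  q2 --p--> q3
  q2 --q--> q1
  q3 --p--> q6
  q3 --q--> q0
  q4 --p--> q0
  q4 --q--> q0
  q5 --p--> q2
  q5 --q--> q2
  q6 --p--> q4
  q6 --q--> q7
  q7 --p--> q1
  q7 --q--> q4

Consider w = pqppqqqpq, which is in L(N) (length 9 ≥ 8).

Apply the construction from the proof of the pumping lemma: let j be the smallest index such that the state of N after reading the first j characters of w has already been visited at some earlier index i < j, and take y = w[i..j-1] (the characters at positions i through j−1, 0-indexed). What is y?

State sequence: q0 -p-> q1 -q-> q7 -p-> q1 -p-> q0 -q-> q0 -q-> q0 -q-> q0 -p-> q1 -q-> q7
First repeat at step 3: q1 was already visited.

So i = 1, j = 3, giving x = w[0:1] = p, y = w[1:3] = qp, z = w[3:9] = pqqqpq.
Check: |xy| = 3 ≤ 8 and |y| = 2 ≥ 1. Reading y takes N from q1 back to q1, so every xyⁱz is accepted.
Pumping length from the standard proof: p = 8 (the number of states). The repeated state found above gives |xy| = j ≤ 8 and |y| = j − i ≥ 1.

qp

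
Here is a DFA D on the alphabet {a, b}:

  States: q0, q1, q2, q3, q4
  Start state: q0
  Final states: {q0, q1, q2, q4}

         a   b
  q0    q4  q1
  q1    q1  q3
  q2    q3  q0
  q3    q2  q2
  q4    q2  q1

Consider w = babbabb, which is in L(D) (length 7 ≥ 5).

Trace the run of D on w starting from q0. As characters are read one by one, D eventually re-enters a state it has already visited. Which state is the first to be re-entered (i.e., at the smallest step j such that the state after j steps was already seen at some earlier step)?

Run of D on w = b a b b a b b:
  step 0: q0  (start)
  step 1: q1  (read b: q0→q1)
  step 2: q1  (read a: q1→q1)   ← first repeat (q1 seen earlier)
  step 3: q3  (read b: q1→q3)
  step 4: q2  (read b: q3→q2)
  step 5: q3  (read a: q2→q3)
  step 6: q2  (read b: q3→q2)
  step 7: q0  (read b: q2→q0)

The earliest repeat is at step j = 2: D is in q1, which it already visited at step i = 1.
Since D has 5 states, any run of length ≥ 5 visits 5+1 states, so by pigeonhole some state repeats within the first 5 steps — that repeat gives the pumpable loop.

q1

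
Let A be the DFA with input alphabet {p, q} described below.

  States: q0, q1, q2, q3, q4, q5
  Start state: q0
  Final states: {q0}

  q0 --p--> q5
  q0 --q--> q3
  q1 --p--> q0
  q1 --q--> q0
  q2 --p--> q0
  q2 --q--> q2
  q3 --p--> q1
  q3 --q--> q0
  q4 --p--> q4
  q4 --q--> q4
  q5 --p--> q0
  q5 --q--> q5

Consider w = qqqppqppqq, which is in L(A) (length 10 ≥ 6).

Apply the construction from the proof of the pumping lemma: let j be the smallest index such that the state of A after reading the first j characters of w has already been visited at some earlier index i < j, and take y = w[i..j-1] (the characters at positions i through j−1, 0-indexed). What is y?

qq

State sequence: q0 -q-> q3 -q-> q0 -q-> q3 -p-> q1 -p-> q0 -q-> q3 -p-> q1 -p-> q0 -q-> q3 -q-> q0
First repeat at step 2: q0 was already visited.

So i = 0, j = 2, giving x = w[0:0] = ε, y = w[0:2] = qq, z = w[2:10] = qppqppqq.
Check: |xy| = 2 ≤ 6 and |y| = 2 ≥ 1. Reading y takes A from q0 back to q0, so every xyⁱz is accepted.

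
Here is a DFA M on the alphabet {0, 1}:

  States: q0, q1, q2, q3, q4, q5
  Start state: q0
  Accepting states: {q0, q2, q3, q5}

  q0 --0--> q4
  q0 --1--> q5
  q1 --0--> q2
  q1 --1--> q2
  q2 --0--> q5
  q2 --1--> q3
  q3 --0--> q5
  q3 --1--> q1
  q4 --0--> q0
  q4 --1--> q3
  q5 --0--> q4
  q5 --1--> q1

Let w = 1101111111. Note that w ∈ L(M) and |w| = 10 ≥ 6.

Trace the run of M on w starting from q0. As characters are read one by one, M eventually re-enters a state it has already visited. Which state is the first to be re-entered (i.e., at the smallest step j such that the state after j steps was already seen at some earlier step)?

State sequence: q0 -1-> q5 -1-> q1 -0-> q2 -1-> q3 -1-> q1 -1-> q2 -1-> q3 -1-> q1 -1-> q2 -1-> q3
First repeat at step 5: q1 was already visited.

The earliest repeat is at step j = 5: M is in q1, which it already visited at step i = 2.
With |Q| = 6, pigeonhole forces a state repeat no later than step 6; the substring read between the first and second visits to that state can be pumped.

q1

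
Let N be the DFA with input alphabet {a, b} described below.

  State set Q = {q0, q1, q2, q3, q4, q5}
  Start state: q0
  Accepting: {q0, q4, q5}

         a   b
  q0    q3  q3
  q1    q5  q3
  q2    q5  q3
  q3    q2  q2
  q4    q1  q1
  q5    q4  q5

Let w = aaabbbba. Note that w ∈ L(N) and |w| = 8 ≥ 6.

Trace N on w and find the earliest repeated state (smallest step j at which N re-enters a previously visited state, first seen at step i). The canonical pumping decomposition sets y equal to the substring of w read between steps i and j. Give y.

Run of N on w = a a a b b b b a:
  step 0: q0  (start)
  step 1: q3  (read a: q0→q3)
  step 2: q2  (read a: q3→q2)
  step 3: q5  (read a: q2→q5)
  step 4: q5  (read b: q5→q5)   ← first repeat (q5 seen earlier)
  step 5: q5  (read b: q5→q5)
  step 6: q5  (read b: q5→q5)
  step 7: q5  (read b: q5→q5)
  step 8: q4  (read a: q5→q4)

So i = 3, j = 4, giving x = w[0:3] = aaa, y = w[3:4] = b, z = w[4:8] = bbba.
Check: |xy| = 4 ≤ 6 and |y| = 1 ≥ 1. Reading y takes N from q5 back to q5, so every xyⁱz is accepted.
Since N has 6 states, any run of length ≥ 6 visits 6+1 states, so by pigeonhole some state repeats within the first 6 steps — that repeat gives the pumpable loop.

b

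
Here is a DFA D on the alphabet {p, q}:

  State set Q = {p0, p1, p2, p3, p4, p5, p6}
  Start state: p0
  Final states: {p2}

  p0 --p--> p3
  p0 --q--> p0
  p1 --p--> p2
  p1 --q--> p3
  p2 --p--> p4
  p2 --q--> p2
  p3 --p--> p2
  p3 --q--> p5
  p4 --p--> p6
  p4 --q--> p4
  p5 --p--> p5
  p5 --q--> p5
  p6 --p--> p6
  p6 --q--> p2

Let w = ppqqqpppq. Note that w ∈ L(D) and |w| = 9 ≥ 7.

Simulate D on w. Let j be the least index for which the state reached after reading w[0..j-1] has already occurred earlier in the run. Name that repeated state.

p2

Run of D on w = p p q q q p p p q:
  step 0: p0  (start)
  step 1: p3  (read p: p0→p3)
  step 2: p2  (read p: p3→p2)
  step 3: p2  (read q: p2→p2)   ← first repeat (p2 seen earlier)
  step 4: p2  (read q: p2→p2)
  step 5: p2  (read q: p2→p2)
  step 6: p4  (read p: p2→p4)
  step 7: p6  (read p: p4→p6)
  step 8: p6  (read p: p6→p6)
  step 9: p2  (read q: p6→p2)

The earliest repeat is at step j = 3: D is in p2, which it already visited at step i = 2.
With |Q| = 7, pigeonhole forces a state repeat no later than step 7; the substring read between the first and second visits to that state can be pumped.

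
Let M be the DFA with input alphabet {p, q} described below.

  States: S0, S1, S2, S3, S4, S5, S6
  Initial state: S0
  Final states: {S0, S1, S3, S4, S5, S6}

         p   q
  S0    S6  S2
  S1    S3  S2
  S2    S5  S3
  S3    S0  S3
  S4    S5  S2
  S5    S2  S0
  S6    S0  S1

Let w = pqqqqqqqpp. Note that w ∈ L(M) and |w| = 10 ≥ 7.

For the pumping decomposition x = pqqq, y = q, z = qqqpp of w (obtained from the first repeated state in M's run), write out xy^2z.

xy^2z = pqqq·q·q·qqqpp = pqqqqqqqqpp.
Reading y = q takes M from S3 back to S3, so after x·y·y the machine is still in S3, and z then leads to the accepting state S6. Hence pqqqqqqqqpp ∈ L(M).

pqqqqqqqqpp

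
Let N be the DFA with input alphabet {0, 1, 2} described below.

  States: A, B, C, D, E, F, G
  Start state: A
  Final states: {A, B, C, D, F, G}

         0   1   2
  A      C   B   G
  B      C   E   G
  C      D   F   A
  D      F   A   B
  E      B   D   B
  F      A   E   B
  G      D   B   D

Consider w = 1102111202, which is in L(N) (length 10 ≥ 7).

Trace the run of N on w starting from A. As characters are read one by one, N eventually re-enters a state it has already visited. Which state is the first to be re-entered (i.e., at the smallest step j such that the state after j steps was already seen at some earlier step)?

Run of N on w = 1 1 0 2 1 1 1 2 0 2:
  step 0: A  (start)
  step 1: B  (read 1: A→B)
  step 2: E  (read 1: B→E)
  step 3: B  (read 0: E→B)   ← first repeat (B seen earlier)
  step 4: G  (read 2: B→G)
  step 5: B  (read 1: G→B)
  step 6: E  (read 1: B→E)
  step 7: D  (read 1: E→D)
  step 8: B  (read 2: D→B)
  step 9: C  (read 0: B→C)
  step 10: A  (read 2: C→A)

The earliest repeat is at step j = 3: N is in B, which it already visited at step i = 1.
The DFA has 7 states, so the proof of the pumping lemma guarantees a repeated state among the first 7+1 visited; the segment between the two visits is the pumpable y.

B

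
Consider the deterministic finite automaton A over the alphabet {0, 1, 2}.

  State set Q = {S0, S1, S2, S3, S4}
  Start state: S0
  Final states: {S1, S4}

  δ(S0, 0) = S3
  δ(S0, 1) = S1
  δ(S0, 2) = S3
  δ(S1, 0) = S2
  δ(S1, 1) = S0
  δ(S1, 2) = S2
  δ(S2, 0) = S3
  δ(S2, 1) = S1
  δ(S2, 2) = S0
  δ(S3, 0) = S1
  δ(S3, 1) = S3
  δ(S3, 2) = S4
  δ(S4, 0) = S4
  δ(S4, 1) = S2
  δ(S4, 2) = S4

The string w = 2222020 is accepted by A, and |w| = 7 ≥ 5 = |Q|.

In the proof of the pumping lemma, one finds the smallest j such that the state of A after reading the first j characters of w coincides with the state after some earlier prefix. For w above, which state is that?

State sequence: S0 -2-> S3 -2-> S4 -2-> S4 -2-> S4 -0-> S4 -2-> S4 -0-> S4
First repeat at step 3: S4 was already visited.

The earliest repeat is at step j = 3: A is in S4, which it already visited at step i = 2.

S4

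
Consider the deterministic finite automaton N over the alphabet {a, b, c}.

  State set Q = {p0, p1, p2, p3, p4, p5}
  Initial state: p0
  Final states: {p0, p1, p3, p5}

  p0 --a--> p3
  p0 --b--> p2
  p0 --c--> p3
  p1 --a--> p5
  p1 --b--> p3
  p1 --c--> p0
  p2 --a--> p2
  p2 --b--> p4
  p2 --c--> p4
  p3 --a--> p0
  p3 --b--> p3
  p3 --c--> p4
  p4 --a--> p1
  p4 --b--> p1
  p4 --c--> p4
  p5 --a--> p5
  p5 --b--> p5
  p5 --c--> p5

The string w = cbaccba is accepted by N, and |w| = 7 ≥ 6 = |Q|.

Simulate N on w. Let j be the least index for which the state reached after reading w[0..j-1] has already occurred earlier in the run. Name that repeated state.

State sequence: p0 -c-> p3 -b-> p3 -a-> p0 -c-> p3 -c-> p4 -b-> p1 -a-> p5
First repeat at step 2: p3 was already visited.

The earliest repeat is at step j = 2: N is in p3, which it already visited at step i = 1.
Pumping length from the standard proof: p = 6 (the number of states). The repeated state found above gives |xy| = j ≤ 6 and |y| = j − i ≥ 1.

p3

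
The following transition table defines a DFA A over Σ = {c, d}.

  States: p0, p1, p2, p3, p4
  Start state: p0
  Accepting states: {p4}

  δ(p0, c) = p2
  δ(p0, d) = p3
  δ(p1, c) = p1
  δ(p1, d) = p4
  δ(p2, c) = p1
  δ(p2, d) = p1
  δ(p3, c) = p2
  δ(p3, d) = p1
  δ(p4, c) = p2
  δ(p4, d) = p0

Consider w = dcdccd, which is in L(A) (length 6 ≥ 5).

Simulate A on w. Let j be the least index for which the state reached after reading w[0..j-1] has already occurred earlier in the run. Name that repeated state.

State sequence: p0 -d-> p3 -c-> p2 -d-> p1 -c-> p1 -c-> p1 -d-> p4
First repeat at step 4: p1 was already visited.

The earliest repeat is at step j = 4: A is in p1, which it already visited at step i = 3.
Pumping length from the standard proof: p = 5 (the number of states). The repeated state found above gives |xy| = j ≤ 5 and |y| = j − i ≥ 1.

p1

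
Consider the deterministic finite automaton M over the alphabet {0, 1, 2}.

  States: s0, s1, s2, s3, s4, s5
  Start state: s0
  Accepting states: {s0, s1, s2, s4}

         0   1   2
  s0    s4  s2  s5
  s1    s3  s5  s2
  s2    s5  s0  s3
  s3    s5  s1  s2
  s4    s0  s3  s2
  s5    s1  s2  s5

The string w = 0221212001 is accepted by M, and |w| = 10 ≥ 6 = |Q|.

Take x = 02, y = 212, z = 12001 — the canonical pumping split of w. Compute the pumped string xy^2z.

0221221212001

xy^2z = 02·212·212·12001 = 0221221212001.
Reading y = 212 takes M from s2 back to s2, so after x·y·y the machine is still in s2, and z then leads to the accepting state s1. Hence 0221221212001 ∈ L(M).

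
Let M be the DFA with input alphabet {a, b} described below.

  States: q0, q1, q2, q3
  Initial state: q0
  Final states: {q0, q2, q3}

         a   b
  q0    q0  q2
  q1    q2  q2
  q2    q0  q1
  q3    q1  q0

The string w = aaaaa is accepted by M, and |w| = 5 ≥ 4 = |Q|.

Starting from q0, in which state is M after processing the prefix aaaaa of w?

q0

State sequence: q0 -a-> q0 -a-> q0 -a-> q0 -a-> q0 -a-> q0

After reading 5 characters, M is in state q0.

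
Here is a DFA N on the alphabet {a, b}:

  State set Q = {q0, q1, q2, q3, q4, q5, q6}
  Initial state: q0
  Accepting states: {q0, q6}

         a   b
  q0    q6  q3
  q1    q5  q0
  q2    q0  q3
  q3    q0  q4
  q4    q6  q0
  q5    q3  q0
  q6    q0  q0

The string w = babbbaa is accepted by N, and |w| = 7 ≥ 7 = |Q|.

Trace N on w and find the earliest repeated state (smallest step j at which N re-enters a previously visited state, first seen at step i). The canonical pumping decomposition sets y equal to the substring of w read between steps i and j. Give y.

ba

Run of N on w = b a b b b a a:
  step 0: q0  (start)
  step 1: q3  (read b: q0→q3)
  step 2: q0  (read a: q3→q0)   ← first repeat (q0 seen earlier)
  step 3: q3  (read b: q0→q3)
  step 4: q4  (read b: q3→q4)
  step 5: q0  (read b: q4→q0)
  step 6: q6  (read a: q0→q6)
  step 7: q0  (read a: q6→q0)

So i = 0, j = 2, giving x = w[0:0] = ε, y = w[0:2] = ba, z = w[2:7] = bbbaa.
Check: |xy| = 2 ≤ 7 and |y| = 2 ≥ 1. Reading y takes N from q0 back to q0, so every xyⁱz is accepted.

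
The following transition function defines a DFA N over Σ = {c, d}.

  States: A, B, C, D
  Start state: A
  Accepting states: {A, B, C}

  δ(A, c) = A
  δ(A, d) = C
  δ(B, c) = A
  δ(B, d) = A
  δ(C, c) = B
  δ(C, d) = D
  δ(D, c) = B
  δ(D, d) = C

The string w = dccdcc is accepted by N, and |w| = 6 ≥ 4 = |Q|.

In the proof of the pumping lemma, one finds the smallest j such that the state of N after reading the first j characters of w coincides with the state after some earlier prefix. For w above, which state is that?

A

Run of N on w = d c c d c c:
  step 0: A  (start)
  step 1: C  (read d: A→C)
  step 2: B  (read c: C→B)
  step 3: A  (read c: B→A)   ← first repeat (A seen earlier)
  step 4: C  (read d: A→C)
  step 5: B  (read c: C→B)
  step 6: A  (read c: B→A)

The earliest repeat is at step j = 3: N is in A, which it already visited at step i = 0.
The DFA has 4 states, so the proof of the pumping lemma guarantees a repeated state among the first 4+1 visited; the segment between the two visits is the pumpable y.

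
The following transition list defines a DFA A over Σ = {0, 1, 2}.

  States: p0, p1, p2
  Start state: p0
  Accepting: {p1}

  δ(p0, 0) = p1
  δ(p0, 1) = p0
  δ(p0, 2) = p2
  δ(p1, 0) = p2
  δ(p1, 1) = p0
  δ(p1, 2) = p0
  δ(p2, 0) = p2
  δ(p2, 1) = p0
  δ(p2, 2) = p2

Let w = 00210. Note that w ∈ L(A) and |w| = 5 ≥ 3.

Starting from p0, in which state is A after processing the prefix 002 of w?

State sequence: p0 -0-> p1 -0-> p2 -2-> p2

After reading 3 characters, A is in state p2.

p2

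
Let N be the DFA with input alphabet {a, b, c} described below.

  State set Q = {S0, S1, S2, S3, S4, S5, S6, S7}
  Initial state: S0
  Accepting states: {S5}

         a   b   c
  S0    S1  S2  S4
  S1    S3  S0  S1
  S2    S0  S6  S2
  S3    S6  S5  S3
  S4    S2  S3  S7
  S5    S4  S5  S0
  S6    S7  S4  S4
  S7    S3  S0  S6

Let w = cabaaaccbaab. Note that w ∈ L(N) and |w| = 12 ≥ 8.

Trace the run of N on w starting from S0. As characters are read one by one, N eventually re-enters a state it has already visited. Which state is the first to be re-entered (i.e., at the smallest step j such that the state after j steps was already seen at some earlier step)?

State sequence: S0 -c-> S4 -a-> S2 -b-> S6 -a-> S7 -a-> S3 -a-> S6 -c-> S4 -c-> S7 -b-> S0 -a-> S1 -a-> S3 -b-> S5
First repeat at step 6: S6 was already visited.

The earliest repeat is at step j = 6: N is in S6, which it already visited at step i = 3.

S6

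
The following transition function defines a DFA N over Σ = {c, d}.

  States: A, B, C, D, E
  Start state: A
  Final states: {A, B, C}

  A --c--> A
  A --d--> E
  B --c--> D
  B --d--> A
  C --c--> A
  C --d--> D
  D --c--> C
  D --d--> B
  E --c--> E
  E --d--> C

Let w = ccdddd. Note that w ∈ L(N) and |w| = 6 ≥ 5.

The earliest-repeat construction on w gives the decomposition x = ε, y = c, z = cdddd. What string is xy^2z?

xy^2z = ε·c·c·cdddd = cccdddd.
Reading y = c takes N from A back to A, so after x·y·y the machine is still in A, and z then leads to the accepting state B. Hence cccdddd ∈ L(N).

cccdddd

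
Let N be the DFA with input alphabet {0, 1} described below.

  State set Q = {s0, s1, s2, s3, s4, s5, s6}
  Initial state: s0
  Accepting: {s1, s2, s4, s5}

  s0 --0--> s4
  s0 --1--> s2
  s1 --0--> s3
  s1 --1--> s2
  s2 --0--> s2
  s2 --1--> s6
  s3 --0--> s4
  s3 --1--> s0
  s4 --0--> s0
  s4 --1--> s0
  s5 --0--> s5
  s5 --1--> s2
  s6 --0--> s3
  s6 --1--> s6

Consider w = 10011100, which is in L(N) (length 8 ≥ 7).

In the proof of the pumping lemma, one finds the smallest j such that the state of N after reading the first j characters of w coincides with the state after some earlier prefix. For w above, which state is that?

Run of N on w = 1 0 0 1 1 1 0 0:
  step 0: s0  (start)
  step 1: s2  (read 1: s0→s2)
  step 2: s2  (read 0: s2→s2)   ← first repeat (s2 seen earlier)
  step 3: s2  (read 0: s2→s2)
  step 4: s6  (read 1: s2→s6)
  step 5: s6  (read 1: s6→s6)
  step 6: s6  (read 1: s6→s6)
  step 7: s3  (read 0: s6→s3)
  step 8: s4  (read 0: s3→s4)

The earliest repeat is at step j = 2: N is in s2, which it already visited at step i = 1.

s2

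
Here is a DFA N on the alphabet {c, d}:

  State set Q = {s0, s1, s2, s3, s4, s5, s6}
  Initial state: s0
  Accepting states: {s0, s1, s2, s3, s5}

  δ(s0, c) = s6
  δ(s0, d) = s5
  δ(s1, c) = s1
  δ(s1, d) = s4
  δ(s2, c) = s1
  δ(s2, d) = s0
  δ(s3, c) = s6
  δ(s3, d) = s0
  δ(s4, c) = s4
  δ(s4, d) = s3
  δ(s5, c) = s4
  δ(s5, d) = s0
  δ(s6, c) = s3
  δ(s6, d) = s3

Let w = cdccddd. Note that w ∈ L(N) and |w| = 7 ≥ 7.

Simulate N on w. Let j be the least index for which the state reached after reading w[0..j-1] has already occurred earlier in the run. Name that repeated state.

s6

Run of N on w = c d c c d d d:
  step 0: s0  (start)
  step 1: s6  (read c: s0→s6)
  step 2: s3  (read d: s6→s3)
  step 3: s6  (read c: s3→s6)   ← first repeat (s6 seen earlier)
  step 4: s3  (read c: s6→s3)
  step 5: s0  (read d: s3→s0)
  step 6: s5  (read d: s0→s5)
  step 7: s0  (read d: s5→s0)

The earliest repeat is at step j = 3: N is in s6, which it already visited at step i = 1.
Since N has 7 states, any run of length ≥ 7 visits 7+1 states, so by pigeonhole some state repeats within the first 7 steps — that repeat gives the pumpable loop.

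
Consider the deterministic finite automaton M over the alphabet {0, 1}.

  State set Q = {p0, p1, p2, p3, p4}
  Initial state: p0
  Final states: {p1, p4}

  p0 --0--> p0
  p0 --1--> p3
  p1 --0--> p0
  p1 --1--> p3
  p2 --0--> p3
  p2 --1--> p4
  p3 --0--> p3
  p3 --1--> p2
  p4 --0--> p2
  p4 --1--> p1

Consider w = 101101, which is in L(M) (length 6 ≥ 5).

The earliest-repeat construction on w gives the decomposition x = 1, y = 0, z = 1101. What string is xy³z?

xy^3z = 1·0·0·0·1101 = 10001101.
Reading y = 0 takes M from p3 back to p3, so after x·y·y·y the machine is still in p3, and z then leads to the accepting state p4. Hence 10001101 ∈ L(M).

10001101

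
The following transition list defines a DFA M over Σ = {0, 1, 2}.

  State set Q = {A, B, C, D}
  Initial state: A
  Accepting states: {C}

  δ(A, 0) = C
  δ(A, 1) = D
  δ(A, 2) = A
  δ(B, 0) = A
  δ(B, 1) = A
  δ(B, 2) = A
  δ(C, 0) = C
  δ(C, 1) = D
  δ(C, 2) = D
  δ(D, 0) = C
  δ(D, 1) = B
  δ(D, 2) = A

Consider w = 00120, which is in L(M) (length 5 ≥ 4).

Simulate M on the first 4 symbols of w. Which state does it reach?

State sequence: A -0-> C -0-> C -1-> D -2-> A

After reading 4 characters, M is in state A.

A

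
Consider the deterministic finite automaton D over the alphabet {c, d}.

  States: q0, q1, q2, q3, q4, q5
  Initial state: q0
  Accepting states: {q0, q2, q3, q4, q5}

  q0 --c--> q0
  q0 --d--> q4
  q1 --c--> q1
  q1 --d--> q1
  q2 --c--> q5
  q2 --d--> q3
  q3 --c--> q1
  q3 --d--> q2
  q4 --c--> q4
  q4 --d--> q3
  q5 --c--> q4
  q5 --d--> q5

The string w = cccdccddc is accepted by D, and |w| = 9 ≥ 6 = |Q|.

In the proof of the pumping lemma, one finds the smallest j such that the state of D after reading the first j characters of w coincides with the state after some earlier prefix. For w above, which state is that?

q0

State sequence: q0 -c-> q0 -c-> q0 -c-> q0 -d-> q4 -c-> q4 -c-> q4 -d-> q3 -d-> q2 -c-> q5
First repeat at step 1: q0 was already visited.

The earliest repeat is at step j = 1: D is in q0, which it already visited at step i = 0.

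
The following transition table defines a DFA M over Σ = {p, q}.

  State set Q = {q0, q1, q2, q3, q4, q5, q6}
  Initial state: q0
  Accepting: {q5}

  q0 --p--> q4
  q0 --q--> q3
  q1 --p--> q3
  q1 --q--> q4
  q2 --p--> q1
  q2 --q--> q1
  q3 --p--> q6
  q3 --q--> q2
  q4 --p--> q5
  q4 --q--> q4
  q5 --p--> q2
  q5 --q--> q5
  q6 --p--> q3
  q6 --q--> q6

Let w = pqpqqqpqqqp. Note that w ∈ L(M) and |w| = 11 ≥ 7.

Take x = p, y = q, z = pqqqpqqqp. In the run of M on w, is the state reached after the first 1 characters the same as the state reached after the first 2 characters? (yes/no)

State sequence: q0 -p-> q4 -q-> q4

After x (step 1): q4. After xy (step 2): q4.
They match, so y = q drives M around a cycle from q4 back to itself; pumping y any number of times keeps M in q4 before reading z, and xyⁱz ∈ L(M) for every i ≥ 0.

yes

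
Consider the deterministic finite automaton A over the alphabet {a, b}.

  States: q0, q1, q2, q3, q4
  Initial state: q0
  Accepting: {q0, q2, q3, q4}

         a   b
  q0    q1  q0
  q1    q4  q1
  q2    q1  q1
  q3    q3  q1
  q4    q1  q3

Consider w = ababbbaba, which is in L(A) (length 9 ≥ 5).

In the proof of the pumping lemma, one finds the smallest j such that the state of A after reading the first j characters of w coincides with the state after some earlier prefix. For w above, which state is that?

q1

Run of A on w = a b a b b b a b a:
  step 0: q0  (start)
  step 1: q1  (read a: q0→q1)
  step 2: q1  (read b: q1→q1)   ← first repeat (q1 seen earlier)
  step 3: q4  (read a: q1→q4)
  step 4: q3  (read b: q4→q3)
  step 5: q1  (read b: q3→q1)
  step 6: q1  (read b: q1→q1)
  step 7: q4  (read a: q1→q4)
  step 8: q3  (read b: q4→q3)
  step 9: q3  (read a: q3→q3)

The earliest repeat is at step j = 2: A is in q1, which it already visited at step i = 1.
Since A has 5 states, any run of length ≥ 5 visits 5+1 states, so by pigeonhole some state repeats within the first 5 steps — that repeat gives the pumpable loop.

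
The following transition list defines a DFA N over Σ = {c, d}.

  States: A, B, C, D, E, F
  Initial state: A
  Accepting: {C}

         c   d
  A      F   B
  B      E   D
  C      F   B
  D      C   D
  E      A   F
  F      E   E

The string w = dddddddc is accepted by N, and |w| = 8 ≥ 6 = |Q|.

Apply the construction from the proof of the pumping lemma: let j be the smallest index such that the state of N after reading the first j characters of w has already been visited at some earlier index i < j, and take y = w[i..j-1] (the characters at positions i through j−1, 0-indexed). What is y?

d

Run of N on w = d d d d d d d c:
  step 0: A  (start)
  step 1: B  (read d: A→B)
  step 2: D  (read d: B→D)
  step 3: D  (read d: D→D)   ← first repeat (D seen earlier)
  step 4: D  (read d: D→D)
  step 5: D  (read d: D→D)
  step 6: D  (read d: D→D)
  step 7: D  (read d: D→D)
  step 8: C  (read c: D→C)

So i = 2, j = 3, giving x = w[0:2] = dd, y = w[2:3] = d, z = w[3:8] = ddddc.
Check: |xy| = 3 ≤ 6 and |y| = 1 ≥ 1. Reading y takes N from D back to D, so every xyⁱz is accepted.
Since N has 6 states, any run of length ≥ 6 visits 6+1 states, so by pigeonhole some state repeats within the first 6 steps — that repeat gives the pumpable loop.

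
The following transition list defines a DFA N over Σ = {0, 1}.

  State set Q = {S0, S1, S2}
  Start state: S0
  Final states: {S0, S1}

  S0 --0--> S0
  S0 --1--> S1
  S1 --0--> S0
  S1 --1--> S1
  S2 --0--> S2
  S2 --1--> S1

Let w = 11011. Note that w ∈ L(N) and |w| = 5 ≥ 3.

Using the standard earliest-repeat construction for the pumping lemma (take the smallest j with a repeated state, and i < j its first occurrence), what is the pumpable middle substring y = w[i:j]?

1

Run of N on w = 1 1 0 1 1:
  step 0: S0  (start)
  step 1: S1  (read 1: S0→S1)
  step 2: S1  (read 1: S1→S1)   ← first repeat (S1 seen earlier)
  step 3: S0  (read 0: S1→S0)
  step 4: S1  (read 1: S0→S1)
  step 5: S1  (read 1: S1→S1)

So i = 1, j = 2, giving x = w[0:1] = 1, y = w[1:2] = 1, z = w[2:5] = 011.
Check: |xy| = 2 ≤ 3 and |y| = 1 ≥ 1. Reading y takes N from S1 back to S1, so every xyⁱz is accepted.
With |Q| = 3, pigeonhole forces a state repeat no later than step 3; the substring read between the first and second visits to that state can be pumped.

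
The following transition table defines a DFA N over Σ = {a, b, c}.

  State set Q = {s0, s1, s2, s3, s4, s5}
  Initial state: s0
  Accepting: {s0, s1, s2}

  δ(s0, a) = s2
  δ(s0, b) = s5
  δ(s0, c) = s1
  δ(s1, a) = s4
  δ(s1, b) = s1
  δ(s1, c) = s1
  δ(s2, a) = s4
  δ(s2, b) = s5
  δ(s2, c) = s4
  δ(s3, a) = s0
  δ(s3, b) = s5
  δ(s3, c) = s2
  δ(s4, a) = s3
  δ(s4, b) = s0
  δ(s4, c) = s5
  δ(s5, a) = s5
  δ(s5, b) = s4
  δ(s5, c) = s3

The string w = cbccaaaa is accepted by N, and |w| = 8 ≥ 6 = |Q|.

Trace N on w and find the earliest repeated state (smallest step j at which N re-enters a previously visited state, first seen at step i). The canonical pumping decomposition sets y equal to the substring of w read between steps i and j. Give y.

b

State sequence: s0 -c-> s1 -b-> s1 -c-> s1 -c-> s1 -a-> s4 -a-> s3 -a-> s0 -a-> s2
First repeat at step 2: s1 was already visited.

So i = 1, j = 2, giving x = w[0:1] = c, y = w[1:2] = b, z = w[2:8] = ccaaaa.
Check: |xy| = 2 ≤ 6 and |y| = 1 ≥ 1. Reading y takes N from s1 back to s1, so every xyⁱz is accepted.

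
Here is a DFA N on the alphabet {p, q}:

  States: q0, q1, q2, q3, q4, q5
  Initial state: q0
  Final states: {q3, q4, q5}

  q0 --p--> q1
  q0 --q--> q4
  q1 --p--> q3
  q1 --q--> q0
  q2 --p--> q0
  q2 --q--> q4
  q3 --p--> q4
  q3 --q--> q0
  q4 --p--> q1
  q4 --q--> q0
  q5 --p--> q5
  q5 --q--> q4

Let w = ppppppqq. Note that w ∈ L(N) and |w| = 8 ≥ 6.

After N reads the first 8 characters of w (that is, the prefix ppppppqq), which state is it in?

Run of N on the first 8 characters of w = p p p p p p q q:
  step 0: q0  (start)
  step 1: q1  (read p: q0→q1)
  step 2: q3  (read p: q1→q3)
  step 3: q4  (read p: q3→q4)
  step 4: q1  (read p: q4→q1)
  step 5: q3  (read p: q1→q3)
  step 6: q4  (read p: q3→q4)
  step 7: q0  (read q: q4→q0)
  step 8: q4  (read q: q0→q4)

After reading 8 characters, N is in state q4.
(This kind of state-tracing is the core of the pumping-lemma construction: with 6 states, pigeonhole forces a repeat within the first 6 steps.)

q4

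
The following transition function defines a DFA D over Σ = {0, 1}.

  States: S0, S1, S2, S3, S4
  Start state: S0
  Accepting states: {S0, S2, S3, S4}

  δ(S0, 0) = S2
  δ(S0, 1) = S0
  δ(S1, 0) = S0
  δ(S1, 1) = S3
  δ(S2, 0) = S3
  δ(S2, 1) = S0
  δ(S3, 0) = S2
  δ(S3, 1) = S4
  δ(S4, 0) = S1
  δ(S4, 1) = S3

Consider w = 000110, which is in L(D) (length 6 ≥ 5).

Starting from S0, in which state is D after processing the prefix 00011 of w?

S0

State sequence: S0 -0-> S2 -0-> S3 -0-> S2 -1-> S0 -1-> S0

After reading 5 characters, D is in state S0.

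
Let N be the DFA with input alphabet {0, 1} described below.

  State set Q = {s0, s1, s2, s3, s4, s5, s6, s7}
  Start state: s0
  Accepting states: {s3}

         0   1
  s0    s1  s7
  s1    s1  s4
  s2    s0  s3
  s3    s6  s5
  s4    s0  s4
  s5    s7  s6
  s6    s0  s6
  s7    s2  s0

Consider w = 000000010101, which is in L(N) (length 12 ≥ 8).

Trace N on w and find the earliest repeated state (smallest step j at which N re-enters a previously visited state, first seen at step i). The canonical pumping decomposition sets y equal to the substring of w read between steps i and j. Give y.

State sequence: s0 -0-> s1 -0-> s1 -0-> s1 -0-> s1 -0-> s1 -0-> s1 -0-> s1 -1-> s4 -0-> s0 -1-> s7 -0-> s2 -1-> s3
First repeat at step 2: s1 was already visited.

So i = 1, j = 2, giving x = w[0:1] = 0, y = w[1:2] = 0, z = w[2:12] = 0000010101.
Check: |xy| = 2 ≤ 8 and |y| = 1 ≥ 1. Reading y takes N from s1 back to s1, so every xyⁱz is accepted.
The DFA has 8 states, so the proof of the pumping lemma guarantees a repeated state among the first 8+1 visited; the segment between the two visits is the pumpable y.

0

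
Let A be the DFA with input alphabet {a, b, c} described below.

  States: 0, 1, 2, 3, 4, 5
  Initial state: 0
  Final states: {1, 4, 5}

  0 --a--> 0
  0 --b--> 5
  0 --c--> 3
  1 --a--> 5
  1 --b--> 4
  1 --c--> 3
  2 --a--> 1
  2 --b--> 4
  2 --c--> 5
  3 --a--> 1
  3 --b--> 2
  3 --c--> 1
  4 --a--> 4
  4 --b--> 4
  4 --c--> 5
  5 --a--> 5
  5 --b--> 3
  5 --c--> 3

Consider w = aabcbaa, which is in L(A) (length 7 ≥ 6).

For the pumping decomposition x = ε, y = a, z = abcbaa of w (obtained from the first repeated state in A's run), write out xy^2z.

aaabcbaa

xy^2z = ε·a·a·abcbaa = aaabcbaa.
Reading y = a takes A from 0 back to 0, so after x·y·y the machine is still in 0, and z then leads to the accepting state 5. Hence aaabcbaa ∈ L(A).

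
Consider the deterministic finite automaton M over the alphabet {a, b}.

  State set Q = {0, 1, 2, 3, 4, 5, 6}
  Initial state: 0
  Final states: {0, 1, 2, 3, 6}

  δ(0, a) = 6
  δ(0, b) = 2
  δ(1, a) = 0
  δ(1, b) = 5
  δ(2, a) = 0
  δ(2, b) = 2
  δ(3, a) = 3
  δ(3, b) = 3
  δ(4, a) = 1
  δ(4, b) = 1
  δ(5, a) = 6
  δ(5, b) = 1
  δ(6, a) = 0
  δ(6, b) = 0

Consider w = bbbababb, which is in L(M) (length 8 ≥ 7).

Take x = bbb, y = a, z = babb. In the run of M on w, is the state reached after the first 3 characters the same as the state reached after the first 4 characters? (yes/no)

State sequence: 0 -b-> 2 -b-> 2 -b-> 2 -a-> 0

After x (step 3): 2. After xy (step 4): 0.
They differ (2 ≠ 0), so y is not a cycle from the state after x; this split is not the one the pumping-lemma construction produces, and pumping y need not keep the string in L(M).

no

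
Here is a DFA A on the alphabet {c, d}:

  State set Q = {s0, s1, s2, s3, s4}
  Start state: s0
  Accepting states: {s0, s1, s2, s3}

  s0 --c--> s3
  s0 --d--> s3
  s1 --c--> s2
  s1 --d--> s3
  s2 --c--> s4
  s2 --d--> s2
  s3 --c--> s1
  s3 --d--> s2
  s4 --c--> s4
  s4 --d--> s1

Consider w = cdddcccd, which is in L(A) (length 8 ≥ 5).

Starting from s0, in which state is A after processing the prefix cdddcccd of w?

State sequence: s0 -c-> s3 -d-> s2 -d-> s2 -d-> s2 -c-> s4 -c-> s4 -c-> s4 -d-> s1

After reading 8 characters, A is in state s1.

s1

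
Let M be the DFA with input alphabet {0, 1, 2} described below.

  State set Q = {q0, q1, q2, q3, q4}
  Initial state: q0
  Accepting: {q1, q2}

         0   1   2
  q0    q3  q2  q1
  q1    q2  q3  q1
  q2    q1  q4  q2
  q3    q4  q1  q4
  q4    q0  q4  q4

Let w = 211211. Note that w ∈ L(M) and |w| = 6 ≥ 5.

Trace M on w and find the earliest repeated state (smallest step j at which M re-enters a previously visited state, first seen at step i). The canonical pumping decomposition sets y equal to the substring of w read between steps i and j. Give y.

State sequence: q0 -2-> q1 -1-> q3 -1-> q1 -2-> q1 -1-> q3 -1-> q1
First repeat at step 3: q1 was already visited.

So i = 1, j = 3, giving x = w[0:1] = 2, y = w[1:3] = 11, z = w[3:6] = 211.
Check: |xy| = 3 ≤ 5 and |y| = 2 ≥ 1. Reading y takes M from q1 back to q1, so every xyⁱz is accepted.
The DFA has 5 states, so the proof of the pumping lemma guarantees a repeated state among the first 5+1 visited; the segment between the two visits is the pumpable y.

11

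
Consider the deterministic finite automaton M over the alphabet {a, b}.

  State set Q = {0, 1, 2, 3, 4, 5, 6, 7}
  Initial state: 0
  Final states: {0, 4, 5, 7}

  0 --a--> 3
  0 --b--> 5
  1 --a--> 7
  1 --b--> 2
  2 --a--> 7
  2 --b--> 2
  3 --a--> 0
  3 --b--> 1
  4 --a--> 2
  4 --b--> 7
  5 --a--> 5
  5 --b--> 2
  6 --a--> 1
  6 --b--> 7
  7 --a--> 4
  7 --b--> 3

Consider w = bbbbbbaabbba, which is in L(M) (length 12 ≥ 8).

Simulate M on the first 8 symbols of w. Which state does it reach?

Run of M on the first 8 characters of w = b b b b b b a a:
  step 0: 0  (start)
  step 1: 5  (read b: 0→5)
  step 2: 2  (read b: 5→2)
  step 3: 2  (read b: 2→2)
  step 4: 2  (read b: 2→2)
  step 5: 2  (read b: 2→2)
  step 6: 2  (read b: 2→2)
  step 7: 7  (read a: 2→7)
  step 8: 4  (read a: 7→4)

After reading 8 characters, M is in state 4.

4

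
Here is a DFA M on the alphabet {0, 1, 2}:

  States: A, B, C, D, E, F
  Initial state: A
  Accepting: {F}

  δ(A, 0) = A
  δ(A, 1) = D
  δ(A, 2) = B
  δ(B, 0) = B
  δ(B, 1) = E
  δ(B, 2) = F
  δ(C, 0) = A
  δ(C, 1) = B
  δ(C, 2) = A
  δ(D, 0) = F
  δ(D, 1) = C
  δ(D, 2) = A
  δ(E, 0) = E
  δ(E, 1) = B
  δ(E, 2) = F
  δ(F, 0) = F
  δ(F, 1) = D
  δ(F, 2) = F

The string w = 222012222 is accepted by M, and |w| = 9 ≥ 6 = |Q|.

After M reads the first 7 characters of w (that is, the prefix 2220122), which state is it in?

B

Run of M on the first 7 characters of w = 2 2 2 0 1 2 2:
  step 0: A  (start)
  step 1: B  (read 2: A→B)
  step 2: F  (read 2: B→F)
  step 3: F  (read 2: F→F)
  step 4: F  (read 0: F→F)
  step 5: D  (read 1: F→D)
  step 6: A  (read 2: D→A)
  step 7: B  (read 2: A→B)

After reading 7 characters, M is in state B.
(This kind of state-tracing is the core of the pumping-lemma construction: with 6 states, pigeonhole forces a repeat within the first 6 steps.)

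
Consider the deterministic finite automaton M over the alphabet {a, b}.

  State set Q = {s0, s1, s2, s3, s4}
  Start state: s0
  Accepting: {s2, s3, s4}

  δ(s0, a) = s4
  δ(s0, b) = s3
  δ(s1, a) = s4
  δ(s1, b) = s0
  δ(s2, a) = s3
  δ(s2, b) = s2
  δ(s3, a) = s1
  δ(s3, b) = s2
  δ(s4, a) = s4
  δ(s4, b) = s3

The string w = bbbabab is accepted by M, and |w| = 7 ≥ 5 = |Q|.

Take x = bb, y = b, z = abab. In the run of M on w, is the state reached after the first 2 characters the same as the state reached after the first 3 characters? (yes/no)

State sequence: s0 -b-> s3 -b-> s2 -b-> s2

After x (step 2): s2. After xy (step 3): s2.
They match, so y = b drives M around a cycle from s2 back to itself; pumping y any number of times keeps M in s2 before reading z, and xyⁱz ∈ L(M) for every i ≥ 0.

yes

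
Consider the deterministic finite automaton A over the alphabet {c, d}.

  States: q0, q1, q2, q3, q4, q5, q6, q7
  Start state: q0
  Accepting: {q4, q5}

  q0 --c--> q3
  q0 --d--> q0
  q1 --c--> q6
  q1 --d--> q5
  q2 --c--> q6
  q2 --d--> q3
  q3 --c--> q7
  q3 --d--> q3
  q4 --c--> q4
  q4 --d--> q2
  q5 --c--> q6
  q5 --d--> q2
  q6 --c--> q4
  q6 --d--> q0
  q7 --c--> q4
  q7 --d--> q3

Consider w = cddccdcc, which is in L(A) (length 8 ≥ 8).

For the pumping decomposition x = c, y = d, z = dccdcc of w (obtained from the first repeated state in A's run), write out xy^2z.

cdddccdcc

xy^2z = c·d·d·dccdcc = cdddccdcc.
Reading y = d takes A from q3 back to q3, so after x·y·y the machine is still in q3, and z then leads to the accepting state q4. Hence cdddccdcc ∈ L(A).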